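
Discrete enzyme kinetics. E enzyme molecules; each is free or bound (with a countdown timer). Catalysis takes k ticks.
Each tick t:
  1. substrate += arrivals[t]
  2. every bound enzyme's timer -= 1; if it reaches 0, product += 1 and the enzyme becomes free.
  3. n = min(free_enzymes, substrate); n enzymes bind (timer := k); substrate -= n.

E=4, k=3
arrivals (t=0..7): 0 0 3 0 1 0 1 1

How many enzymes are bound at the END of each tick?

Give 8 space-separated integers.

t=0: arr=0 -> substrate=0 bound=0 product=0
t=1: arr=0 -> substrate=0 bound=0 product=0
t=2: arr=3 -> substrate=0 bound=3 product=0
t=3: arr=0 -> substrate=0 bound=3 product=0
t=4: arr=1 -> substrate=0 bound=4 product=0
t=5: arr=0 -> substrate=0 bound=1 product=3
t=6: arr=1 -> substrate=0 bound=2 product=3
t=7: arr=1 -> substrate=0 bound=2 product=4

Answer: 0 0 3 3 4 1 2 2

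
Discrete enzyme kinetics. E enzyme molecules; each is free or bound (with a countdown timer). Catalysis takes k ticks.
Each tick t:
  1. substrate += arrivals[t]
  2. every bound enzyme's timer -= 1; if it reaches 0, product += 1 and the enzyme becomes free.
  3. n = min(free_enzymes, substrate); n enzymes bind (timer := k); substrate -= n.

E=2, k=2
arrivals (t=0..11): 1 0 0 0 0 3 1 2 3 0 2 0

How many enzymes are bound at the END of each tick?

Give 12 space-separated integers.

Answer: 1 1 0 0 0 2 2 2 2 2 2 2

Derivation:
t=0: arr=1 -> substrate=0 bound=1 product=0
t=1: arr=0 -> substrate=0 bound=1 product=0
t=2: arr=0 -> substrate=0 bound=0 product=1
t=3: arr=0 -> substrate=0 bound=0 product=1
t=4: arr=0 -> substrate=0 bound=0 product=1
t=5: arr=3 -> substrate=1 bound=2 product=1
t=6: arr=1 -> substrate=2 bound=2 product=1
t=7: arr=2 -> substrate=2 bound=2 product=3
t=8: arr=3 -> substrate=5 bound=2 product=3
t=9: arr=0 -> substrate=3 bound=2 product=5
t=10: arr=2 -> substrate=5 bound=2 product=5
t=11: arr=0 -> substrate=3 bound=2 product=7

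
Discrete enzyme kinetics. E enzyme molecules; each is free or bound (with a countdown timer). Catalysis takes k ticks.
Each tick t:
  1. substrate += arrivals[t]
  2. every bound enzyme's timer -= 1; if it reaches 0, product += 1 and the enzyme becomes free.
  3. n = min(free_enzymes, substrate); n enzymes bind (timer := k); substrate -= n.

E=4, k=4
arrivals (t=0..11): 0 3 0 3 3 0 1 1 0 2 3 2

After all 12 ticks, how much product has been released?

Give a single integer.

Answer: 8

Derivation:
t=0: arr=0 -> substrate=0 bound=0 product=0
t=1: arr=3 -> substrate=0 bound=3 product=0
t=2: arr=0 -> substrate=0 bound=3 product=0
t=3: arr=3 -> substrate=2 bound=4 product=0
t=4: arr=3 -> substrate=5 bound=4 product=0
t=5: arr=0 -> substrate=2 bound=4 product=3
t=6: arr=1 -> substrate=3 bound=4 product=3
t=7: arr=1 -> substrate=3 bound=4 product=4
t=8: arr=0 -> substrate=3 bound=4 product=4
t=9: arr=2 -> substrate=2 bound=4 product=7
t=10: arr=3 -> substrate=5 bound=4 product=7
t=11: arr=2 -> substrate=6 bound=4 product=8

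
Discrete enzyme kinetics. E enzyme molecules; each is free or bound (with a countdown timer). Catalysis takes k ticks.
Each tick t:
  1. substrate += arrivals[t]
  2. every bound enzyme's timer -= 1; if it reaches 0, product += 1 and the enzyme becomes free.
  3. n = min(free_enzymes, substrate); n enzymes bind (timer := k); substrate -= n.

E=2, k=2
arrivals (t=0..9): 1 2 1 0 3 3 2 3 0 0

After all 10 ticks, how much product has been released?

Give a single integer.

t=0: arr=1 -> substrate=0 bound=1 product=0
t=1: arr=2 -> substrate=1 bound=2 product=0
t=2: arr=1 -> substrate=1 bound=2 product=1
t=3: arr=0 -> substrate=0 bound=2 product=2
t=4: arr=3 -> substrate=2 bound=2 product=3
t=5: arr=3 -> substrate=4 bound=2 product=4
t=6: arr=2 -> substrate=5 bound=2 product=5
t=7: arr=3 -> substrate=7 bound=2 product=6
t=8: arr=0 -> substrate=6 bound=2 product=7
t=9: arr=0 -> substrate=5 bound=2 product=8

Answer: 8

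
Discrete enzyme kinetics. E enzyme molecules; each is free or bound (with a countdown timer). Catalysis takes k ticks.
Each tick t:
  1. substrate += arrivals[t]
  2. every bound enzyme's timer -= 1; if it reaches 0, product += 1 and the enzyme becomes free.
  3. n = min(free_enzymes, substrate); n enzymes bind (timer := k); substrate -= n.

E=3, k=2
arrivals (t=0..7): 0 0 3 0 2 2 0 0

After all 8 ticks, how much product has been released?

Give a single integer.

Answer: 6

Derivation:
t=0: arr=0 -> substrate=0 bound=0 product=0
t=1: arr=0 -> substrate=0 bound=0 product=0
t=2: arr=3 -> substrate=0 bound=3 product=0
t=3: arr=0 -> substrate=0 bound=3 product=0
t=4: arr=2 -> substrate=0 bound=2 product=3
t=5: arr=2 -> substrate=1 bound=3 product=3
t=6: arr=0 -> substrate=0 bound=2 product=5
t=7: arr=0 -> substrate=0 bound=1 product=6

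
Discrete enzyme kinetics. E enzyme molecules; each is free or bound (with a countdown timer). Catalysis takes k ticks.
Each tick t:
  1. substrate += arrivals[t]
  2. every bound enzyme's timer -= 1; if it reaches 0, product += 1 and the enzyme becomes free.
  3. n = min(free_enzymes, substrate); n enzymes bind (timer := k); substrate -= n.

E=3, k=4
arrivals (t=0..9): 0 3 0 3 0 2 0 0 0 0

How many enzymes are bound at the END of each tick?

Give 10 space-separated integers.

t=0: arr=0 -> substrate=0 bound=0 product=0
t=1: arr=3 -> substrate=0 bound=3 product=0
t=2: arr=0 -> substrate=0 bound=3 product=0
t=3: arr=3 -> substrate=3 bound=3 product=0
t=4: arr=0 -> substrate=3 bound=3 product=0
t=5: arr=2 -> substrate=2 bound=3 product=3
t=6: arr=0 -> substrate=2 bound=3 product=3
t=7: arr=0 -> substrate=2 bound=3 product=3
t=8: arr=0 -> substrate=2 bound=3 product=3
t=9: arr=0 -> substrate=0 bound=2 product=6

Answer: 0 3 3 3 3 3 3 3 3 2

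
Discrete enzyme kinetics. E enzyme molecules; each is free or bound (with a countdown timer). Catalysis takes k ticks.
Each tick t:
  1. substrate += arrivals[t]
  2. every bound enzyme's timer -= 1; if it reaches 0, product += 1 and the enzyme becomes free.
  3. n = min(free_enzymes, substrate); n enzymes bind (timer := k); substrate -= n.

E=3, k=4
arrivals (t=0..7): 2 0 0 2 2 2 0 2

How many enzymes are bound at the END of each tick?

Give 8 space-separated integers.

t=0: arr=2 -> substrate=0 bound=2 product=0
t=1: arr=0 -> substrate=0 bound=2 product=0
t=2: arr=0 -> substrate=0 bound=2 product=0
t=3: arr=2 -> substrate=1 bound=3 product=0
t=4: arr=2 -> substrate=1 bound=3 product=2
t=5: arr=2 -> substrate=3 bound=3 product=2
t=6: arr=0 -> substrate=3 bound=3 product=2
t=7: arr=2 -> substrate=4 bound=3 product=3

Answer: 2 2 2 3 3 3 3 3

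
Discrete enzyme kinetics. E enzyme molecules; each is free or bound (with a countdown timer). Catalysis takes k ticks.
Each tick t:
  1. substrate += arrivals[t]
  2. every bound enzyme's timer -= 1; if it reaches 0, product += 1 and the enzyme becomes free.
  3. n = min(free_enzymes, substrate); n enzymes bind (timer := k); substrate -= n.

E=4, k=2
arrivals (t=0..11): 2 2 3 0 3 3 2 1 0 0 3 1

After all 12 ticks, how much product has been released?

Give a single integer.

t=0: arr=2 -> substrate=0 bound=2 product=0
t=1: arr=2 -> substrate=0 bound=4 product=0
t=2: arr=3 -> substrate=1 bound=4 product=2
t=3: arr=0 -> substrate=0 bound=3 product=4
t=4: arr=3 -> substrate=0 bound=4 product=6
t=5: arr=3 -> substrate=2 bound=4 product=7
t=6: arr=2 -> substrate=1 bound=4 product=10
t=7: arr=1 -> substrate=1 bound=4 product=11
t=8: arr=0 -> substrate=0 bound=2 product=14
t=9: arr=0 -> substrate=0 bound=1 product=15
t=10: arr=3 -> substrate=0 bound=3 product=16
t=11: arr=1 -> substrate=0 bound=4 product=16

Answer: 16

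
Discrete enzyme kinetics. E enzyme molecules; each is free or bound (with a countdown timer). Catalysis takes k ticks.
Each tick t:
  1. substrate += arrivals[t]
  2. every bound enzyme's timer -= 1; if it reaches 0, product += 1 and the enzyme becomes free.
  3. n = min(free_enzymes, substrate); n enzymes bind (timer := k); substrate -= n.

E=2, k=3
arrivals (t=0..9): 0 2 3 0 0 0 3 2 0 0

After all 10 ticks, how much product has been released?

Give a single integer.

t=0: arr=0 -> substrate=0 bound=0 product=0
t=1: arr=2 -> substrate=0 bound=2 product=0
t=2: arr=3 -> substrate=3 bound=2 product=0
t=3: arr=0 -> substrate=3 bound=2 product=0
t=4: arr=0 -> substrate=1 bound=2 product=2
t=5: arr=0 -> substrate=1 bound=2 product=2
t=6: arr=3 -> substrate=4 bound=2 product=2
t=7: arr=2 -> substrate=4 bound=2 product=4
t=8: arr=0 -> substrate=4 bound=2 product=4
t=9: arr=0 -> substrate=4 bound=2 product=4

Answer: 4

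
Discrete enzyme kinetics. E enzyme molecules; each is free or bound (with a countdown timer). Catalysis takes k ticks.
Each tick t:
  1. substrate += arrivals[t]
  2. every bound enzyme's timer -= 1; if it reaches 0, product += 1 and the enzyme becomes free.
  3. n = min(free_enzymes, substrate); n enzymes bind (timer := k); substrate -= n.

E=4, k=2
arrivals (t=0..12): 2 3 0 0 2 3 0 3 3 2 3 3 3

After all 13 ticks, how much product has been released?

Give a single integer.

t=0: arr=2 -> substrate=0 bound=2 product=0
t=1: arr=3 -> substrate=1 bound=4 product=0
t=2: arr=0 -> substrate=0 bound=3 product=2
t=3: arr=0 -> substrate=0 bound=1 product=4
t=4: arr=2 -> substrate=0 bound=2 product=5
t=5: arr=3 -> substrate=1 bound=4 product=5
t=6: arr=0 -> substrate=0 bound=3 product=7
t=7: arr=3 -> substrate=0 bound=4 product=9
t=8: arr=3 -> substrate=2 bound=4 product=10
t=9: arr=2 -> substrate=1 bound=4 product=13
t=10: arr=3 -> substrate=3 bound=4 product=14
t=11: arr=3 -> substrate=3 bound=4 product=17
t=12: arr=3 -> substrate=5 bound=4 product=18

Answer: 18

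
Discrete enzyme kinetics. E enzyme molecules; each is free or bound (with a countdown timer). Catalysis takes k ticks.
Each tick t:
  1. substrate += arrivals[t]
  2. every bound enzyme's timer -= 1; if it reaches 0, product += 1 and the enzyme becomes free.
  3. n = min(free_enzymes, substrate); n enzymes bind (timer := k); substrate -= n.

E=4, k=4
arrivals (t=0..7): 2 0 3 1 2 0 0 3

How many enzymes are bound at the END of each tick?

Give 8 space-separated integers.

Answer: 2 2 4 4 4 4 4 4

Derivation:
t=0: arr=2 -> substrate=0 bound=2 product=0
t=1: arr=0 -> substrate=0 bound=2 product=0
t=2: arr=3 -> substrate=1 bound=4 product=0
t=3: arr=1 -> substrate=2 bound=4 product=0
t=4: arr=2 -> substrate=2 bound=4 product=2
t=5: arr=0 -> substrate=2 bound=4 product=2
t=6: arr=0 -> substrate=0 bound=4 product=4
t=7: arr=3 -> substrate=3 bound=4 product=4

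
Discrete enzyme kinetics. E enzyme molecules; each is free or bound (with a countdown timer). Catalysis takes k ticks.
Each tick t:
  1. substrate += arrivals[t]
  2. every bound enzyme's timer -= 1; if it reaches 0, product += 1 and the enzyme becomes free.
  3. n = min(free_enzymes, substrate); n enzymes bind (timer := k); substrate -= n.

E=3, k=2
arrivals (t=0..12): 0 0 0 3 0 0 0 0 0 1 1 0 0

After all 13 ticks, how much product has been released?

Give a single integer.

Answer: 5

Derivation:
t=0: arr=0 -> substrate=0 bound=0 product=0
t=1: arr=0 -> substrate=0 bound=0 product=0
t=2: arr=0 -> substrate=0 bound=0 product=0
t=3: arr=3 -> substrate=0 bound=3 product=0
t=4: arr=0 -> substrate=0 bound=3 product=0
t=5: arr=0 -> substrate=0 bound=0 product=3
t=6: arr=0 -> substrate=0 bound=0 product=3
t=7: arr=0 -> substrate=0 bound=0 product=3
t=8: arr=0 -> substrate=0 bound=0 product=3
t=9: arr=1 -> substrate=0 bound=1 product=3
t=10: arr=1 -> substrate=0 bound=2 product=3
t=11: arr=0 -> substrate=0 bound=1 product=4
t=12: arr=0 -> substrate=0 bound=0 product=5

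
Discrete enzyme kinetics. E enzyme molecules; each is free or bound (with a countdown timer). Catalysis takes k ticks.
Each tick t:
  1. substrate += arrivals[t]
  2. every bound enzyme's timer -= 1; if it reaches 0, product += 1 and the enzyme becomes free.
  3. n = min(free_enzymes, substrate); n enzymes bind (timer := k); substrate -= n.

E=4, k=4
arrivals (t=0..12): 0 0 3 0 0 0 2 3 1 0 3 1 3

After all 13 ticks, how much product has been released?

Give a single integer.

t=0: arr=0 -> substrate=0 bound=0 product=0
t=1: arr=0 -> substrate=0 bound=0 product=0
t=2: arr=3 -> substrate=0 bound=3 product=0
t=3: arr=0 -> substrate=0 bound=3 product=0
t=4: arr=0 -> substrate=0 bound=3 product=0
t=5: arr=0 -> substrate=0 bound=3 product=0
t=6: arr=2 -> substrate=0 bound=2 product=3
t=7: arr=3 -> substrate=1 bound=4 product=3
t=8: arr=1 -> substrate=2 bound=4 product=3
t=9: arr=0 -> substrate=2 bound=4 product=3
t=10: arr=3 -> substrate=3 bound=4 product=5
t=11: arr=1 -> substrate=2 bound=4 product=7
t=12: arr=3 -> substrate=5 bound=4 product=7

Answer: 7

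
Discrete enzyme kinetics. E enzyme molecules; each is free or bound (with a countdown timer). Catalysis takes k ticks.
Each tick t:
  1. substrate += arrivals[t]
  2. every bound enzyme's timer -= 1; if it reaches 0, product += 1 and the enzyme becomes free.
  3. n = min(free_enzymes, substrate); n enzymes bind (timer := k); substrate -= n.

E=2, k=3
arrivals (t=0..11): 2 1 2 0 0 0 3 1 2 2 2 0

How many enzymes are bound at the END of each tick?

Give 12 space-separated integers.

Answer: 2 2 2 2 2 2 2 2 2 2 2 2

Derivation:
t=0: arr=2 -> substrate=0 bound=2 product=0
t=1: arr=1 -> substrate=1 bound=2 product=0
t=2: arr=2 -> substrate=3 bound=2 product=0
t=3: arr=0 -> substrate=1 bound=2 product=2
t=4: arr=0 -> substrate=1 bound=2 product=2
t=5: arr=0 -> substrate=1 bound=2 product=2
t=6: arr=3 -> substrate=2 bound=2 product=4
t=7: arr=1 -> substrate=3 bound=2 product=4
t=8: arr=2 -> substrate=5 bound=2 product=4
t=9: arr=2 -> substrate=5 bound=2 product=6
t=10: arr=2 -> substrate=7 bound=2 product=6
t=11: arr=0 -> substrate=7 bound=2 product=6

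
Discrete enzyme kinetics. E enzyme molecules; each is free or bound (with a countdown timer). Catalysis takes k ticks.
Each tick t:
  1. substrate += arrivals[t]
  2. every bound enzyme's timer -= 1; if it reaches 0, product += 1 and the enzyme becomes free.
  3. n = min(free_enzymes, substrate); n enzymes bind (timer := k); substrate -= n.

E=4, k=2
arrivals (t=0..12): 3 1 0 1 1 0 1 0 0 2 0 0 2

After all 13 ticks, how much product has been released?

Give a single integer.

Answer: 9

Derivation:
t=0: arr=3 -> substrate=0 bound=3 product=0
t=1: arr=1 -> substrate=0 bound=4 product=0
t=2: arr=0 -> substrate=0 bound=1 product=3
t=3: arr=1 -> substrate=0 bound=1 product=4
t=4: arr=1 -> substrate=0 bound=2 product=4
t=5: arr=0 -> substrate=0 bound=1 product=5
t=6: arr=1 -> substrate=0 bound=1 product=6
t=7: arr=0 -> substrate=0 bound=1 product=6
t=8: arr=0 -> substrate=0 bound=0 product=7
t=9: arr=2 -> substrate=0 bound=2 product=7
t=10: arr=0 -> substrate=0 bound=2 product=7
t=11: arr=0 -> substrate=0 bound=0 product=9
t=12: arr=2 -> substrate=0 bound=2 product=9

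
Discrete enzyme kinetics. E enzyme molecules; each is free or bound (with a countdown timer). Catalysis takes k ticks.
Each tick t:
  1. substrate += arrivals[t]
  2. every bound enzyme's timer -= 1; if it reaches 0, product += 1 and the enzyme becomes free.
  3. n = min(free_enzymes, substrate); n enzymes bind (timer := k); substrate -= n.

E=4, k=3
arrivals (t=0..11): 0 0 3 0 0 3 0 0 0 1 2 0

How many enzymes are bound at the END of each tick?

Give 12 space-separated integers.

t=0: arr=0 -> substrate=0 bound=0 product=0
t=1: arr=0 -> substrate=0 bound=0 product=0
t=2: arr=3 -> substrate=0 bound=3 product=0
t=3: arr=0 -> substrate=0 bound=3 product=0
t=4: arr=0 -> substrate=0 bound=3 product=0
t=5: arr=3 -> substrate=0 bound=3 product=3
t=6: arr=0 -> substrate=0 bound=3 product=3
t=7: arr=0 -> substrate=0 bound=3 product=3
t=8: arr=0 -> substrate=0 bound=0 product=6
t=9: arr=1 -> substrate=0 bound=1 product=6
t=10: arr=2 -> substrate=0 bound=3 product=6
t=11: arr=0 -> substrate=0 bound=3 product=6

Answer: 0 0 3 3 3 3 3 3 0 1 3 3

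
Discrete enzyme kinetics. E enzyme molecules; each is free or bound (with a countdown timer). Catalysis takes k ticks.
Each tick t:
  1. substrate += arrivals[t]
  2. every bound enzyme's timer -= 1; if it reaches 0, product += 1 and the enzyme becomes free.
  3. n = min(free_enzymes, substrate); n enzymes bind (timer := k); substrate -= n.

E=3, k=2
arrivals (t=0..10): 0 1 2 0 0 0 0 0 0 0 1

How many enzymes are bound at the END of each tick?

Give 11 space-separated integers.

Answer: 0 1 3 2 0 0 0 0 0 0 1

Derivation:
t=0: arr=0 -> substrate=0 bound=0 product=0
t=1: arr=1 -> substrate=0 bound=1 product=0
t=2: arr=2 -> substrate=0 bound=3 product=0
t=3: arr=0 -> substrate=0 bound=2 product=1
t=4: arr=0 -> substrate=0 bound=0 product=3
t=5: arr=0 -> substrate=0 bound=0 product=3
t=6: arr=0 -> substrate=0 bound=0 product=3
t=7: arr=0 -> substrate=0 bound=0 product=3
t=8: arr=0 -> substrate=0 bound=0 product=3
t=9: arr=0 -> substrate=0 bound=0 product=3
t=10: arr=1 -> substrate=0 bound=1 product=3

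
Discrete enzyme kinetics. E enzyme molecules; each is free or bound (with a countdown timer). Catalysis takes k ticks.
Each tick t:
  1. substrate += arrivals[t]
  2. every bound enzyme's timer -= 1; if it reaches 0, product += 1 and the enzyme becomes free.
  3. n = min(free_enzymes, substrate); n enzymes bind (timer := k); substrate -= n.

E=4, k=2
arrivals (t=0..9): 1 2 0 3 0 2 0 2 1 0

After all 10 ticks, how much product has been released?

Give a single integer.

Answer: 10

Derivation:
t=0: arr=1 -> substrate=0 bound=1 product=0
t=1: arr=2 -> substrate=0 bound=3 product=0
t=2: arr=0 -> substrate=0 bound=2 product=1
t=3: arr=3 -> substrate=0 bound=3 product=3
t=4: arr=0 -> substrate=0 bound=3 product=3
t=5: arr=2 -> substrate=0 bound=2 product=6
t=6: arr=0 -> substrate=0 bound=2 product=6
t=7: arr=2 -> substrate=0 bound=2 product=8
t=8: arr=1 -> substrate=0 bound=3 product=8
t=9: arr=0 -> substrate=0 bound=1 product=10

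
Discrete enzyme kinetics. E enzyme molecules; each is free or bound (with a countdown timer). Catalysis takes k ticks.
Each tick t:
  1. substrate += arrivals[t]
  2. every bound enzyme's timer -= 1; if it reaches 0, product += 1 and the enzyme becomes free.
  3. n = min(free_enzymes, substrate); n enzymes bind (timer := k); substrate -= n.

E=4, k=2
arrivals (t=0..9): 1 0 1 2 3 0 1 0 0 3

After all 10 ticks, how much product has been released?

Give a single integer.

Answer: 8

Derivation:
t=0: arr=1 -> substrate=0 bound=1 product=0
t=1: arr=0 -> substrate=0 bound=1 product=0
t=2: arr=1 -> substrate=0 bound=1 product=1
t=3: arr=2 -> substrate=0 bound=3 product=1
t=4: arr=3 -> substrate=1 bound=4 product=2
t=5: arr=0 -> substrate=0 bound=3 product=4
t=6: arr=1 -> substrate=0 bound=2 product=6
t=7: arr=0 -> substrate=0 bound=1 product=7
t=8: arr=0 -> substrate=0 bound=0 product=8
t=9: arr=3 -> substrate=0 bound=3 product=8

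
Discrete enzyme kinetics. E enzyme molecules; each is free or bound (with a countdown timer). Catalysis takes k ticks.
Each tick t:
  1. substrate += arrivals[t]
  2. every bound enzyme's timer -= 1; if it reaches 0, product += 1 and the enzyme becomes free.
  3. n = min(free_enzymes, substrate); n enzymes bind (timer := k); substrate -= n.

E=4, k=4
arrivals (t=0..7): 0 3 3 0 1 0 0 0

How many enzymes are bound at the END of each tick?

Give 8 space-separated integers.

Answer: 0 3 4 4 4 4 3 3

Derivation:
t=0: arr=0 -> substrate=0 bound=0 product=0
t=1: arr=3 -> substrate=0 bound=3 product=0
t=2: arr=3 -> substrate=2 bound=4 product=0
t=3: arr=0 -> substrate=2 bound=4 product=0
t=4: arr=1 -> substrate=3 bound=4 product=0
t=5: arr=0 -> substrate=0 bound=4 product=3
t=6: arr=0 -> substrate=0 bound=3 product=4
t=7: arr=0 -> substrate=0 bound=3 product=4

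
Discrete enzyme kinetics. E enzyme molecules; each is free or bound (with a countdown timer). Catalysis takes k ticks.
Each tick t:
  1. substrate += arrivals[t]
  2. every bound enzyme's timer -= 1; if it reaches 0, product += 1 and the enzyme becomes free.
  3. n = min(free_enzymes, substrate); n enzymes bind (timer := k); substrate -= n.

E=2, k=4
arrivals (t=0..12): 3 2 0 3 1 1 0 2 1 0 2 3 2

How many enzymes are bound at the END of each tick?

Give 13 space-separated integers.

t=0: arr=3 -> substrate=1 bound=2 product=0
t=1: arr=2 -> substrate=3 bound=2 product=0
t=2: arr=0 -> substrate=3 bound=2 product=0
t=3: arr=3 -> substrate=6 bound=2 product=0
t=4: arr=1 -> substrate=5 bound=2 product=2
t=5: arr=1 -> substrate=6 bound=2 product=2
t=6: arr=0 -> substrate=6 bound=2 product=2
t=7: arr=2 -> substrate=8 bound=2 product=2
t=8: arr=1 -> substrate=7 bound=2 product=4
t=9: arr=0 -> substrate=7 bound=2 product=4
t=10: arr=2 -> substrate=9 bound=2 product=4
t=11: arr=3 -> substrate=12 bound=2 product=4
t=12: arr=2 -> substrate=12 bound=2 product=6

Answer: 2 2 2 2 2 2 2 2 2 2 2 2 2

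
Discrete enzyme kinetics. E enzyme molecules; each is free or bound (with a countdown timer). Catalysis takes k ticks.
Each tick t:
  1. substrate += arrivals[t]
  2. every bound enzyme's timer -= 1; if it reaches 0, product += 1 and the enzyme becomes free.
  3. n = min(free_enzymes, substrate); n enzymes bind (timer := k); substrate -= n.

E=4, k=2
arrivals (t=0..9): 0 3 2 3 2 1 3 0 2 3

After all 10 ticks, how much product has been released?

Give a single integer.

t=0: arr=0 -> substrate=0 bound=0 product=0
t=1: arr=3 -> substrate=0 bound=3 product=0
t=2: arr=2 -> substrate=1 bound=4 product=0
t=3: arr=3 -> substrate=1 bound=4 product=3
t=4: arr=2 -> substrate=2 bound=4 product=4
t=5: arr=1 -> substrate=0 bound=4 product=7
t=6: arr=3 -> substrate=2 bound=4 product=8
t=7: arr=0 -> substrate=0 bound=3 product=11
t=8: arr=2 -> substrate=0 bound=4 product=12
t=9: arr=3 -> substrate=1 bound=4 product=14

Answer: 14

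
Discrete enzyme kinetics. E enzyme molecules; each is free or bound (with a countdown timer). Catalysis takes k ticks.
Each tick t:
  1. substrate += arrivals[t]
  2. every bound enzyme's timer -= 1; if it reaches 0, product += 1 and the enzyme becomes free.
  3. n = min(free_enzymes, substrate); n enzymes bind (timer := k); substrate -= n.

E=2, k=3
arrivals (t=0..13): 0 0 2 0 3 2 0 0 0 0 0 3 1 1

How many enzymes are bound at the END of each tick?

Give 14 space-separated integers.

Answer: 0 0 2 2 2 2 2 2 2 2 2 2 2 2

Derivation:
t=0: arr=0 -> substrate=0 bound=0 product=0
t=1: arr=0 -> substrate=0 bound=0 product=0
t=2: arr=2 -> substrate=0 bound=2 product=0
t=3: arr=0 -> substrate=0 bound=2 product=0
t=4: arr=3 -> substrate=3 bound=2 product=0
t=5: arr=2 -> substrate=3 bound=2 product=2
t=6: arr=0 -> substrate=3 bound=2 product=2
t=7: arr=0 -> substrate=3 bound=2 product=2
t=8: arr=0 -> substrate=1 bound=2 product=4
t=9: arr=0 -> substrate=1 bound=2 product=4
t=10: arr=0 -> substrate=1 bound=2 product=4
t=11: arr=3 -> substrate=2 bound=2 product=6
t=12: arr=1 -> substrate=3 bound=2 product=6
t=13: arr=1 -> substrate=4 bound=2 product=6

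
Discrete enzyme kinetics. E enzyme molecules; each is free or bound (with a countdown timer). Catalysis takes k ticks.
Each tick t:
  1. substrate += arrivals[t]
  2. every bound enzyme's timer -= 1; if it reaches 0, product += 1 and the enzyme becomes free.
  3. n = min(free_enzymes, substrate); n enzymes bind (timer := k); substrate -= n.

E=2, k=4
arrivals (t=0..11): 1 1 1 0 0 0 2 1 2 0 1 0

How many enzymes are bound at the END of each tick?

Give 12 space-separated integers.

t=0: arr=1 -> substrate=0 bound=1 product=0
t=1: arr=1 -> substrate=0 bound=2 product=0
t=2: arr=1 -> substrate=1 bound=2 product=0
t=3: arr=0 -> substrate=1 bound=2 product=0
t=4: arr=0 -> substrate=0 bound=2 product=1
t=5: arr=0 -> substrate=0 bound=1 product=2
t=6: arr=2 -> substrate=1 bound=2 product=2
t=7: arr=1 -> substrate=2 bound=2 product=2
t=8: arr=2 -> substrate=3 bound=2 product=3
t=9: arr=0 -> substrate=3 bound=2 product=3
t=10: arr=1 -> substrate=3 bound=2 product=4
t=11: arr=0 -> substrate=3 bound=2 product=4

Answer: 1 2 2 2 2 1 2 2 2 2 2 2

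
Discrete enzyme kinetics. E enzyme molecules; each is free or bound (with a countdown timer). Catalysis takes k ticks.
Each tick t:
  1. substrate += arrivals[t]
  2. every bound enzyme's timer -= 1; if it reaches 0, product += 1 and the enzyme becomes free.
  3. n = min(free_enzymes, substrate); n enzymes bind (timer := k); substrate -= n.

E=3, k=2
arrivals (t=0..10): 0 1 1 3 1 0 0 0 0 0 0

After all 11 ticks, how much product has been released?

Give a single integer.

Answer: 6

Derivation:
t=0: arr=0 -> substrate=0 bound=0 product=0
t=1: arr=1 -> substrate=0 bound=1 product=0
t=2: arr=1 -> substrate=0 bound=2 product=0
t=3: arr=3 -> substrate=1 bound=3 product=1
t=4: arr=1 -> substrate=1 bound=3 product=2
t=5: arr=0 -> substrate=0 bound=2 product=4
t=6: arr=0 -> substrate=0 bound=1 product=5
t=7: arr=0 -> substrate=0 bound=0 product=6
t=8: arr=0 -> substrate=0 bound=0 product=6
t=9: arr=0 -> substrate=0 bound=0 product=6
t=10: arr=0 -> substrate=0 bound=0 product=6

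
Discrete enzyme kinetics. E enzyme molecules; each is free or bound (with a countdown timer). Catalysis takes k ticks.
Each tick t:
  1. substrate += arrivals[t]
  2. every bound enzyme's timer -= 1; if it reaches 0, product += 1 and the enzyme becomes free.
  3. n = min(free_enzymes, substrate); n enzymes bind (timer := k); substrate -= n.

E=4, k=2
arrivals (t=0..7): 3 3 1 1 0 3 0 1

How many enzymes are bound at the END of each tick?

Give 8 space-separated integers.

Answer: 3 4 4 4 1 3 3 1

Derivation:
t=0: arr=3 -> substrate=0 bound=3 product=0
t=1: arr=3 -> substrate=2 bound=4 product=0
t=2: arr=1 -> substrate=0 bound=4 product=3
t=3: arr=1 -> substrate=0 bound=4 product=4
t=4: arr=0 -> substrate=0 bound=1 product=7
t=5: arr=3 -> substrate=0 bound=3 product=8
t=6: arr=0 -> substrate=0 bound=3 product=8
t=7: arr=1 -> substrate=0 bound=1 product=11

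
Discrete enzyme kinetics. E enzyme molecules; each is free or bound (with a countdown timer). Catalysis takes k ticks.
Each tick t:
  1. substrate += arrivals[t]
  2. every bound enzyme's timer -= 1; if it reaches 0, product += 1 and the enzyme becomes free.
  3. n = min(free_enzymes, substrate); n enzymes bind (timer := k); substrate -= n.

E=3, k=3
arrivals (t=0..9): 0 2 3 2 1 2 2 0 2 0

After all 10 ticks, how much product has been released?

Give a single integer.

t=0: arr=0 -> substrate=0 bound=0 product=0
t=1: arr=2 -> substrate=0 bound=2 product=0
t=2: arr=3 -> substrate=2 bound=3 product=0
t=3: arr=2 -> substrate=4 bound=3 product=0
t=4: arr=1 -> substrate=3 bound=3 product=2
t=5: arr=2 -> substrate=4 bound=3 product=3
t=6: arr=2 -> substrate=6 bound=3 product=3
t=7: arr=0 -> substrate=4 bound=3 product=5
t=8: arr=2 -> substrate=5 bound=3 product=6
t=9: arr=0 -> substrate=5 bound=3 product=6

Answer: 6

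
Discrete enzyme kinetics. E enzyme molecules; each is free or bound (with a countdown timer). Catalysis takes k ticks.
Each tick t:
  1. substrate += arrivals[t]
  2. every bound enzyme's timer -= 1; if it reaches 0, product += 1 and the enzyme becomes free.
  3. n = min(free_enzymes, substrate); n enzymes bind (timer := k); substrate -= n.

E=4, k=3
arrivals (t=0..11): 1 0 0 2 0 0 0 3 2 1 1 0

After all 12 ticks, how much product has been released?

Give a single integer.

t=0: arr=1 -> substrate=0 bound=1 product=0
t=1: arr=0 -> substrate=0 bound=1 product=0
t=2: arr=0 -> substrate=0 bound=1 product=0
t=3: arr=2 -> substrate=0 bound=2 product=1
t=4: arr=0 -> substrate=0 bound=2 product=1
t=5: arr=0 -> substrate=0 bound=2 product=1
t=6: arr=0 -> substrate=0 bound=0 product=3
t=7: arr=3 -> substrate=0 bound=3 product=3
t=8: arr=2 -> substrate=1 bound=4 product=3
t=9: arr=1 -> substrate=2 bound=4 product=3
t=10: arr=1 -> substrate=0 bound=4 product=6
t=11: arr=0 -> substrate=0 bound=3 product=7

Answer: 7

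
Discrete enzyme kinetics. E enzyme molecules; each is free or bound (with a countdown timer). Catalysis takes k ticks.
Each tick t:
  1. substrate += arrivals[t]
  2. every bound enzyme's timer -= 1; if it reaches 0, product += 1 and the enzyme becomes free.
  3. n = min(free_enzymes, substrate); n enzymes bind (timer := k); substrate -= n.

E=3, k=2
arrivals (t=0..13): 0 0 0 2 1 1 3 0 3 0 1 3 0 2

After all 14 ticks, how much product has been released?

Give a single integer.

t=0: arr=0 -> substrate=0 bound=0 product=0
t=1: arr=0 -> substrate=0 bound=0 product=0
t=2: arr=0 -> substrate=0 bound=0 product=0
t=3: arr=2 -> substrate=0 bound=2 product=0
t=4: arr=1 -> substrate=0 bound=3 product=0
t=5: arr=1 -> substrate=0 bound=2 product=2
t=6: arr=3 -> substrate=1 bound=3 product=3
t=7: arr=0 -> substrate=0 bound=3 product=4
t=8: arr=3 -> substrate=1 bound=3 product=6
t=9: arr=0 -> substrate=0 bound=3 product=7
t=10: arr=1 -> substrate=0 bound=2 product=9
t=11: arr=3 -> substrate=1 bound=3 product=10
t=12: arr=0 -> substrate=0 bound=3 product=11
t=13: arr=2 -> substrate=0 bound=3 product=13

Answer: 13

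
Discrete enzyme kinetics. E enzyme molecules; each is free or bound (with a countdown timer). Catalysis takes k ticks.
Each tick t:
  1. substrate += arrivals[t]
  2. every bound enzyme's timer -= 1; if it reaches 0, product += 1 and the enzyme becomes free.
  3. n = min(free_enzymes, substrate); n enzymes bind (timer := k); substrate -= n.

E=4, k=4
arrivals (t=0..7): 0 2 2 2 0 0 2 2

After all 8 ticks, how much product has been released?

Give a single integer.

Answer: 4

Derivation:
t=0: arr=0 -> substrate=0 bound=0 product=0
t=1: arr=2 -> substrate=0 bound=2 product=0
t=2: arr=2 -> substrate=0 bound=4 product=0
t=3: arr=2 -> substrate=2 bound=4 product=0
t=4: arr=0 -> substrate=2 bound=4 product=0
t=5: arr=0 -> substrate=0 bound=4 product=2
t=6: arr=2 -> substrate=0 bound=4 product=4
t=7: arr=2 -> substrate=2 bound=4 product=4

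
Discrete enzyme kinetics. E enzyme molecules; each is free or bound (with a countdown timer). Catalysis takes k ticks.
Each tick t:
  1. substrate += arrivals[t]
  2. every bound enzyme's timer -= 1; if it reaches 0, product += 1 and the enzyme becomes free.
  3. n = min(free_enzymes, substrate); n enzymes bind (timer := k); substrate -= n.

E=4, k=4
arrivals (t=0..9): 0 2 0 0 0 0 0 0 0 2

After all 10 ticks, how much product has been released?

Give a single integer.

Answer: 2

Derivation:
t=0: arr=0 -> substrate=0 bound=0 product=0
t=1: arr=2 -> substrate=0 bound=2 product=0
t=2: arr=0 -> substrate=0 bound=2 product=0
t=3: arr=0 -> substrate=0 bound=2 product=0
t=4: arr=0 -> substrate=0 bound=2 product=0
t=5: arr=0 -> substrate=0 bound=0 product=2
t=6: arr=0 -> substrate=0 bound=0 product=2
t=7: arr=0 -> substrate=0 bound=0 product=2
t=8: arr=0 -> substrate=0 bound=0 product=2
t=9: arr=2 -> substrate=0 bound=2 product=2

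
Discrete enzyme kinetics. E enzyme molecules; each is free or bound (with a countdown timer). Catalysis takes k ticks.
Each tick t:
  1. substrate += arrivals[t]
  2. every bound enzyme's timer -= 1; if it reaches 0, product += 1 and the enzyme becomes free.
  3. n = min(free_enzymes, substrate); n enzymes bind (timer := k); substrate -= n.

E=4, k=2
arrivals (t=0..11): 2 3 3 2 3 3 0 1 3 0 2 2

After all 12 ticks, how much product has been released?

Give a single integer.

Answer: 20

Derivation:
t=0: arr=2 -> substrate=0 bound=2 product=0
t=1: arr=3 -> substrate=1 bound=4 product=0
t=2: arr=3 -> substrate=2 bound=4 product=2
t=3: arr=2 -> substrate=2 bound=4 product=4
t=4: arr=3 -> substrate=3 bound=4 product=6
t=5: arr=3 -> substrate=4 bound=4 product=8
t=6: arr=0 -> substrate=2 bound=4 product=10
t=7: arr=1 -> substrate=1 bound=4 product=12
t=8: arr=3 -> substrate=2 bound=4 product=14
t=9: arr=0 -> substrate=0 bound=4 product=16
t=10: arr=2 -> substrate=0 bound=4 product=18
t=11: arr=2 -> substrate=0 bound=4 product=20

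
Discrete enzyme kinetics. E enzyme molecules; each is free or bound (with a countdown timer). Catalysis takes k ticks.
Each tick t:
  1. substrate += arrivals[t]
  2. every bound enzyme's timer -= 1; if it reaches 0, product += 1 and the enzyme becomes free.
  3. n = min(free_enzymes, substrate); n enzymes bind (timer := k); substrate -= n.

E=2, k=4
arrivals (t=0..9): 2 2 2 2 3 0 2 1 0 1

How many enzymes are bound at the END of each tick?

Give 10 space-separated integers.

t=0: arr=2 -> substrate=0 bound=2 product=0
t=1: arr=2 -> substrate=2 bound=2 product=0
t=2: arr=2 -> substrate=4 bound=2 product=0
t=3: arr=2 -> substrate=6 bound=2 product=0
t=4: arr=3 -> substrate=7 bound=2 product=2
t=5: arr=0 -> substrate=7 bound=2 product=2
t=6: arr=2 -> substrate=9 bound=2 product=2
t=7: arr=1 -> substrate=10 bound=2 product=2
t=8: arr=0 -> substrate=8 bound=2 product=4
t=9: arr=1 -> substrate=9 bound=2 product=4

Answer: 2 2 2 2 2 2 2 2 2 2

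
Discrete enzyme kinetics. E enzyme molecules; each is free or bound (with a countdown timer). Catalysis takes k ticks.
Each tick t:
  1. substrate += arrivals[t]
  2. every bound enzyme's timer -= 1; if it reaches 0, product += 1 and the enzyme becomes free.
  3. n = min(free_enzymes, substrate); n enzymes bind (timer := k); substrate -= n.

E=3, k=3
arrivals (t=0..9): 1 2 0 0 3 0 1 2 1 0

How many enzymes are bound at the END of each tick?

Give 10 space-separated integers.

Answer: 1 3 3 2 3 3 3 3 3 3

Derivation:
t=0: arr=1 -> substrate=0 bound=1 product=0
t=1: arr=2 -> substrate=0 bound=3 product=0
t=2: arr=0 -> substrate=0 bound=3 product=0
t=3: arr=0 -> substrate=0 bound=2 product=1
t=4: arr=3 -> substrate=0 bound=3 product=3
t=5: arr=0 -> substrate=0 bound=3 product=3
t=6: arr=1 -> substrate=1 bound=3 product=3
t=7: arr=2 -> substrate=0 bound=3 product=6
t=8: arr=1 -> substrate=1 bound=3 product=6
t=9: arr=0 -> substrate=1 bound=3 product=6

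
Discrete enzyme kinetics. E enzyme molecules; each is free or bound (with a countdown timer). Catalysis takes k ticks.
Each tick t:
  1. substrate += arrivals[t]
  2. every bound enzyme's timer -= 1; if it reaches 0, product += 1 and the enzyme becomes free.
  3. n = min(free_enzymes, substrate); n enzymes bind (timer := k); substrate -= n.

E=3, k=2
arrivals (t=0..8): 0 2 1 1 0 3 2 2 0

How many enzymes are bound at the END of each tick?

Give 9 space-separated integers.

t=0: arr=0 -> substrate=0 bound=0 product=0
t=1: arr=2 -> substrate=0 bound=2 product=0
t=2: arr=1 -> substrate=0 bound=3 product=0
t=3: arr=1 -> substrate=0 bound=2 product=2
t=4: arr=0 -> substrate=0 bound=1 product=3
t=5: arr=3 -> substrate=0 bound=3 product=4
t=6: arr=2 -> substrate=2 bound=3 product=4
t=7: arr=2 -> substrate=1 bound=3 product=7
t=8: arr=0 -> substrate=1 bound=3 product=7

Answer: 0 2 3 2 1 3 3 3 3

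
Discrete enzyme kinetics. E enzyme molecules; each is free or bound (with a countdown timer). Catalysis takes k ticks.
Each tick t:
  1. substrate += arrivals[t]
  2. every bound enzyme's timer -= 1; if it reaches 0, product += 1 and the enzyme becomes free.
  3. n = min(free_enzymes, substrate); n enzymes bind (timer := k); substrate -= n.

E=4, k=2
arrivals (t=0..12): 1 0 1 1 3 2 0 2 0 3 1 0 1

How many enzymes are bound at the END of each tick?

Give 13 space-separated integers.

Answer: 1 1 1 2 4 4 2 3 2 3 4 1 1

Derivation:
t=0: arr=1 -> substrate=0 bound=1 product=0
t=1: arr=0 -> substrate=0 bound=1 product=0
t=2: arr=1 -> substrate=0 bound=1 product=1
t=3: arr=1 -> substrate=0 bound=2 product=1
t=4: arr=3 -> substrate=0 bound=4 product=2
t=5: arr=2 -> substrate=1 bound=4 product=3
t=6: arr=0 -> substrate=0 bound=2 product=6
t=7: arr=2 -> substrate=0 bound=3 product=7
t=8: arr=0 -> substrate=0 bound=2 product=8
t=9: arr=3 -> substrate=0 bound=3 product=10
t=10: arr=1 -> substrate=0 bound=4 product=10
t=11: arr=0 -> substrate=0 bound=1 product=13
t=12: arr=1 -> substrate=0 bound=1 product=14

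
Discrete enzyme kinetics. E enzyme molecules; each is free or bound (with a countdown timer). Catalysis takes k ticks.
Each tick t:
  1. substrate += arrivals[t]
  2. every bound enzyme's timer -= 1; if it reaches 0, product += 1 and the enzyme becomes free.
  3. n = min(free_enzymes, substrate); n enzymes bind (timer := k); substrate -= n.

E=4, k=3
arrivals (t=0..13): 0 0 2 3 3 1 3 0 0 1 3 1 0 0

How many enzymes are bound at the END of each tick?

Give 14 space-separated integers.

Answer: 0 0 2 4 4 4 4 4 4 4 4 4 4 4

Derivation:
t=0: arr=0 -> substrate=0 bound=0 product=0
t=1: arr=0 -> substrate=0 bound=0 product=0
t=2: arr=2 -> substrate=0 bound=2 product=0
t=3: arr=3 -> substrate=1 bound=4 product=0
t=4: arr=3 -> substrate=4 bound=4 product=0
t=5: arr=1 -> substrate=3 bound=4 product=2
t=6: arr=3 -> substrate=4 bound=4 product=4
t=7: arr=0 -> substrate=4 bound=4 product=4
t=8: arr=0 -> substrate=2 bound=4 product=6
t=9: arr=1 -> substrate=1 bound=4 product=8
t=10: arr=3 -> substrate=4 bound=4 product=8
t=11: arr=1 -> substrate=3 bound=4 product=10
t=12: arr=0 -> substrate=1 bound=4 product=12
t=13: arr=0 -> substrate=1 bound=4 product=12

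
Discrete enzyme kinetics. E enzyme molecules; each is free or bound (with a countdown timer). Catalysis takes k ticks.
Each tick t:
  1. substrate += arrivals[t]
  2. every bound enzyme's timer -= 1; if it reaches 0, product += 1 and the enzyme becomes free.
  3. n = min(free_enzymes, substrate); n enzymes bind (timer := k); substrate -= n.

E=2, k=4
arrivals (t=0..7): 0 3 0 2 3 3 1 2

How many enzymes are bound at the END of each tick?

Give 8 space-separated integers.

Answer: 0 2 2 2 2 2 2 2

Derivation:
t=0: arr=0 -> substrate=0 bound=0 product=0
t=1: arr=3 -> substrate=1 bound=2 product=0
t=2: arr=0 -> substrate=1 bound=2 product=0
t=3: arr=2 -> substrate=3 bound=2 product=0
t=4: arr=3 -> substrate=6 bound=2 product=0
t=5: arr=3 -> substrate=7 bound=2 product=2
t=6: arr=1 -> substrate=8 bound=2 product=2
t=7: arr=2 -> substrate=10 bound=2 product=2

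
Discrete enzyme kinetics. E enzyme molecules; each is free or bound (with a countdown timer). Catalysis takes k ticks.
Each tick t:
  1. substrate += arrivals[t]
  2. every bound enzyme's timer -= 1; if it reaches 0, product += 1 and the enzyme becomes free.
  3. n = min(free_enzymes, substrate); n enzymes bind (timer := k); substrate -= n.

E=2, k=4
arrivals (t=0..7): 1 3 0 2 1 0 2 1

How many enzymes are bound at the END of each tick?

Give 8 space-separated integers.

Answer: 1 2 2 2 2 2 2 2

Derivation:
t=0: arr=1 -> substrate=0 bound=1 product=0
t=1: arr=3 -> substrate=2 bound=2 product=0
t=2: arr=0 -> substrate=2 bound=2 product=0
t=3: arr=2 -> substrate=4 bound=2 product=0
t=4: arr=1 -> substrate=4 bound=2 product=1
t=5: arr=0 -> substrate=3 bound=2 product=2
t=6: arr=2 -> substrate=5 bound=2 product=2
t=7: arr=1 -> substrate=6 bound=2 product=2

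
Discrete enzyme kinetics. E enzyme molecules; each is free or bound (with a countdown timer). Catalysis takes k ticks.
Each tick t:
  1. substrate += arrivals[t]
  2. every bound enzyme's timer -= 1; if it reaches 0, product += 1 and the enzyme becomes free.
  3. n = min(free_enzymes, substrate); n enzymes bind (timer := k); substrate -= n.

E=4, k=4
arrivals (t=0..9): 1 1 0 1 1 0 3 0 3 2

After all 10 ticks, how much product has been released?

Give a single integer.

Answer: 4

Derivation:
t=0: arr=1 -> substrate=0 bound=1 product=0
t=1: arr=1 -> substrate=0 bound=2 product=0
t=2: arr=0 -> substrate=0 bound=2 product=0
t=3: arr=1 -> substrate=0 bound=3 product=0
t=4: arr=1 -> substrate=0 bound=3 product=1
t=5: arr=0 -> substrate=0 bound=2 product=2
t=6: arr=3 -> substrate=1 bound=4 product=2
t=7: arr=0 -> substrate=0 bound=4 product=3
t=8: arr=3 -> substrate=2 bound=4 product=4
t=9: arr=2 -> substrate=4 bound=4 product=4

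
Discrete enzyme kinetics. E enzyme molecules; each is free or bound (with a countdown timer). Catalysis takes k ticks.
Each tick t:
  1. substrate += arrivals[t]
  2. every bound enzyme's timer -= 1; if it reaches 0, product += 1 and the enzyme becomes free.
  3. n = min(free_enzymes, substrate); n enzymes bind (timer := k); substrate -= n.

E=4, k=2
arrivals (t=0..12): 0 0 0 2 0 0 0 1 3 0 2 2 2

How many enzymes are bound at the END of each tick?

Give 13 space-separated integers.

t=0: arr=0 -> substrate=0 bound=0 product=0
t=1: arr=0 -> substrate=0 bound=0 product=0
t=2: arr=0 -> substrate=0 bound=0 product=0
t=3: arr=2 -> substrate=0 bound=2 product=0
t=4: arr=0 -> substrate=0 bound=2 product=0
t=5: arr=0 -> substrate=0 bound=0 product=2
t=6: arr=0 -> substrate=0 bound=0 product=2
t=7: arr=1 -> substrate=0 bound=1 product=2
t=8: arr=3 -> substrate=0 bound=4 product=2
t=9: arr=0 -> substrate=0 bound=3 product=3
t=10: arr=2 -> substrate=0 bound=2 product=6
t=11: arr=2 -> substrate=0 bound=4 product=6
t=12: arr=2 -> substrate=0 bound=4 product=8

Answer: 0 0 0 2 2 0 0 1 4 3 2 4 4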